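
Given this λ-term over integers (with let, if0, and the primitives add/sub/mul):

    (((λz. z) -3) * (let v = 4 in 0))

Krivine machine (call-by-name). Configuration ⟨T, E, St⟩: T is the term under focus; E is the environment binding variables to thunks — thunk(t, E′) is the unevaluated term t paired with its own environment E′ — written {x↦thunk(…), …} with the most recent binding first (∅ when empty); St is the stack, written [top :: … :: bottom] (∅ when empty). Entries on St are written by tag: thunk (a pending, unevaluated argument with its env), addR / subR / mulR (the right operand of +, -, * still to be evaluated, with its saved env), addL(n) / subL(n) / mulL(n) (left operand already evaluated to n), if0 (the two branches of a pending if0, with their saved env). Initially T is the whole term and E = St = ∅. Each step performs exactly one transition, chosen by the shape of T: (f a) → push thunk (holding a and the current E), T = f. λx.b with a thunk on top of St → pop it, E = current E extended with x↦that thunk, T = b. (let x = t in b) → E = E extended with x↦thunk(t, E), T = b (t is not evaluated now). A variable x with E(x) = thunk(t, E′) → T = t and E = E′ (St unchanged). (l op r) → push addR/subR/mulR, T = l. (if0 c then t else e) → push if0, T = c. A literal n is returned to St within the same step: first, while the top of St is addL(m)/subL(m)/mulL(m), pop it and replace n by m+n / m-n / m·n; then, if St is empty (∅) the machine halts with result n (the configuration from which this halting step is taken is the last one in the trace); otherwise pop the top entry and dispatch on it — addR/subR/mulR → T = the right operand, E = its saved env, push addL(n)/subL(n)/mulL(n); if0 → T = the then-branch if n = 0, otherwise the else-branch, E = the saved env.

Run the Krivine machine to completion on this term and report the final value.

0. [T=(((λz. z) -3) * (let v = 4 in 0)) | E=∅ | St=∅]
1. [T=((λz. z) -3) | E=∅ | St=[mulR]]
2. [T=(λz. z) | E=∅ | St=[thunk :: mulR]]
3. [T=z | E={z↦thunk(-3, ∅)} | St=[mulR]]
4. [T=-3 | E=∅ | St=[mulR]]
5. [T=(let v = 4 in 0) | E=∅ | St=[mulL(-3)]]
6. [T=0 | E={v↦thunk(4, ∅)} | St=[mulL(-3)]]
→ final value 0

Answer: 0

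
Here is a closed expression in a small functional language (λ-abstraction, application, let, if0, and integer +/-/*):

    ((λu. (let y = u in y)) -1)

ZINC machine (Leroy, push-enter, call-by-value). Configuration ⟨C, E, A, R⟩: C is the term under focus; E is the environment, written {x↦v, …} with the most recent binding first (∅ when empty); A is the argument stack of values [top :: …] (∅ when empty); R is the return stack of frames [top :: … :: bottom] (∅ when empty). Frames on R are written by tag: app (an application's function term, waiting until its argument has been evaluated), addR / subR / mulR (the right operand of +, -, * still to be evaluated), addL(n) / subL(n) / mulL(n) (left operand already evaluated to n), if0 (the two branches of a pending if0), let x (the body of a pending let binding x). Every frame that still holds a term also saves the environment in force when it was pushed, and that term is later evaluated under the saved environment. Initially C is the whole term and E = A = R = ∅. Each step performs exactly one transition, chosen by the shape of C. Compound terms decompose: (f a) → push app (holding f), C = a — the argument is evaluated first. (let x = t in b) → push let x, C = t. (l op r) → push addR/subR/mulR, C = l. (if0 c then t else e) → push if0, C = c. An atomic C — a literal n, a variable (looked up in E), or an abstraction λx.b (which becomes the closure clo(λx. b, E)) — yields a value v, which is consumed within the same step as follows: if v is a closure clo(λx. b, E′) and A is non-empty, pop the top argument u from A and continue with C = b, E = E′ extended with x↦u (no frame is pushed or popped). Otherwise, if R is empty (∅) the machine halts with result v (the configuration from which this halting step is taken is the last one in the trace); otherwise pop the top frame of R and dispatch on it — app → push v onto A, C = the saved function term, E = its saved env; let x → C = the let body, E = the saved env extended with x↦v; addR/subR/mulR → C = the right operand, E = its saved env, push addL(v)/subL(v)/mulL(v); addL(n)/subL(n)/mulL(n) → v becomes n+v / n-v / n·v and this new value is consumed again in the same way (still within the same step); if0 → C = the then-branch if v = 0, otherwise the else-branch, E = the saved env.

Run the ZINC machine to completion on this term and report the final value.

Answer: -1

Derivation:
[0] <C=((λu. (let y = u in y)) -1), E=∅, A=∅, R=∅>
[1] <C=-1, E=∅, A=∅, R=[app]>
[2] <C=(λu. (let y = u in y)), E=∅, A=[-1], R=∅>
[3] <C=(let y = u in y), E={u↦-1}, A=∅, R=∅>
[4] <C=u, E={u↦-1}, A=∅, R=[let y]>
[5] <C=y, E={y↦-1, u↦-1}, A=∅, R=∅>
→ final value -1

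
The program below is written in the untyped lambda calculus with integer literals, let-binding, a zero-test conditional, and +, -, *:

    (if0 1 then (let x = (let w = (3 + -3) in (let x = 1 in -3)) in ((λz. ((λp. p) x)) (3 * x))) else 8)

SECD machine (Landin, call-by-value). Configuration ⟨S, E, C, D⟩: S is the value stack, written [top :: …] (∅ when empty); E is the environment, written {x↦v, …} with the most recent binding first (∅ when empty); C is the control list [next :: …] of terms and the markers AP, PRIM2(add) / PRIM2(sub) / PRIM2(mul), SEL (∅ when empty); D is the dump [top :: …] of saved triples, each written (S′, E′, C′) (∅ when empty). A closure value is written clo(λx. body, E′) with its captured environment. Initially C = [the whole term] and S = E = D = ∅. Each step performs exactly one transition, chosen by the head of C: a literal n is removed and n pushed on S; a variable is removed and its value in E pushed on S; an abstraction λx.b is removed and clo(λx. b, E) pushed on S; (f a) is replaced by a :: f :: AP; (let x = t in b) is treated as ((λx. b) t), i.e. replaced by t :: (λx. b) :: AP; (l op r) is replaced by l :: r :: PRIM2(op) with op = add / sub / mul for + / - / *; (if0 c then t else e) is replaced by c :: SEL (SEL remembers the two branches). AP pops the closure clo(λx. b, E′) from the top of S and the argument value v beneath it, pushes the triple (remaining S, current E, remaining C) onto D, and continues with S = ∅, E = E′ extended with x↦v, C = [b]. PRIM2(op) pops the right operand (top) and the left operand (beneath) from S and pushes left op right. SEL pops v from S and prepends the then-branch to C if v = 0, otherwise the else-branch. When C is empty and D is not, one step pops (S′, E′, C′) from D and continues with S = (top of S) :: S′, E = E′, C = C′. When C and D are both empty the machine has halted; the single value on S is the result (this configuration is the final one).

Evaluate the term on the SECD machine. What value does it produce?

Answer: 8

Derivation:
[0] [S=∅ | E=∅ | C=[(if0 1 then (let x = (let w = (3 + -3) in (let x = 1 in -3)) in ((λz. ((λp. p) x)) (3 * x))) else 8)] | D=∅]
[1] [S=∅ | E=∅ | C=[1 :: SEL] | D=∅]
[2] [S=[1] | E=∅ | C=[SEL] | D=∅]
[3] [S=∅ | E=∅ | C=[8] | D=∅]
[4] [S=[8] | E=∅ | C=∅ | D=∅]
→ final value 8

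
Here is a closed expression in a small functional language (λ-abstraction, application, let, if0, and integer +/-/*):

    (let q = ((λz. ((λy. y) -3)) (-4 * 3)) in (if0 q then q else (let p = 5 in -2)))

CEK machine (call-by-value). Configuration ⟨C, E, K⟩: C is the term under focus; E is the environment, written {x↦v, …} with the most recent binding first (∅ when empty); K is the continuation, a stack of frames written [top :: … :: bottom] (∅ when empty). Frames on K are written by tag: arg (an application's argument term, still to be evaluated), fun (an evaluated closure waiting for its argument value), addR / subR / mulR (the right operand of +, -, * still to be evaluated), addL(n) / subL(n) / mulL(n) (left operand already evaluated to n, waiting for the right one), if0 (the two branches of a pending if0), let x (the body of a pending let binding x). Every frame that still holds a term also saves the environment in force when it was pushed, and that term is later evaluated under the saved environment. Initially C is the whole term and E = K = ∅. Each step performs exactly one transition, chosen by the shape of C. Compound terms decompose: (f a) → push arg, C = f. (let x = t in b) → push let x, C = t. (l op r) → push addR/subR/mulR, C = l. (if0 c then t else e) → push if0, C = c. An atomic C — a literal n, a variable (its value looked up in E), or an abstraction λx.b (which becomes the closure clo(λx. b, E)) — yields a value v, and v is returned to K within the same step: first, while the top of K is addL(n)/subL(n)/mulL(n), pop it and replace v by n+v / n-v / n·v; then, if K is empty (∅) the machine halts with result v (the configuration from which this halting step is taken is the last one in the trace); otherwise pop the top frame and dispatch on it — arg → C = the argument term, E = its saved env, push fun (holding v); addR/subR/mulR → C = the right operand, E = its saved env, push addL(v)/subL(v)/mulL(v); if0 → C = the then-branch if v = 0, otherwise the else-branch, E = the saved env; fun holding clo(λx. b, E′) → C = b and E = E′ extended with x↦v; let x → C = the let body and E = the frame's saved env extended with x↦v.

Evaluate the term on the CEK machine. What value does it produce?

Answer: -2

Machine steps:
step 0: [C=(let q = ((λz. ((λy. y) -3)) (-4 * 3)) in (if0 q then q else (let p = 5 in -2))) | E=∅ | K=∅]
step 1: [C=((λz. ((λy. y) -3)) (-4 * 3)) | E=∅ | K=[let q]]
step 2: [C=(λz. ((λy. y) -3)) | E=∅ | K=[arg :: let q]]
step 3: [C=(-4 * 3) | E=∅ | K=[fun :: let q]]
step 4: [C=-4 | E=∅ | K=[mulR :: fun :: let q]]
step 5: [C=3 | E=∅ | K=[mulL(-4) :: fun :: let q]]
step 6: [C=((λy. y) -3) | E={z↦-12} | K=[let q]]
step 7: [C=(λy. y) | E={z↦-12} | K=[arg :: let q]]
step 8: [C=-3 | E={z↦-12} | K=[fun :: let q]]
step 9: [C=y | E={y↦-3, z↦-12} | K=[let q]]
step 10: [C=(if0 q then q else (let p = 5 in -2)) | E={q↦-3} | K=∅]
step 11: [C=q | E={q↦-3} | K=[if0]]
step 12: [C=(let p = 5 in -2) | E={q↦-3} | K=∅]
step 13: [C=5 | E={q↦-3} | K=[let p]]
step 14: [C=-2 | E={p↦5, q↦-3} | K=∅]
→ final value -2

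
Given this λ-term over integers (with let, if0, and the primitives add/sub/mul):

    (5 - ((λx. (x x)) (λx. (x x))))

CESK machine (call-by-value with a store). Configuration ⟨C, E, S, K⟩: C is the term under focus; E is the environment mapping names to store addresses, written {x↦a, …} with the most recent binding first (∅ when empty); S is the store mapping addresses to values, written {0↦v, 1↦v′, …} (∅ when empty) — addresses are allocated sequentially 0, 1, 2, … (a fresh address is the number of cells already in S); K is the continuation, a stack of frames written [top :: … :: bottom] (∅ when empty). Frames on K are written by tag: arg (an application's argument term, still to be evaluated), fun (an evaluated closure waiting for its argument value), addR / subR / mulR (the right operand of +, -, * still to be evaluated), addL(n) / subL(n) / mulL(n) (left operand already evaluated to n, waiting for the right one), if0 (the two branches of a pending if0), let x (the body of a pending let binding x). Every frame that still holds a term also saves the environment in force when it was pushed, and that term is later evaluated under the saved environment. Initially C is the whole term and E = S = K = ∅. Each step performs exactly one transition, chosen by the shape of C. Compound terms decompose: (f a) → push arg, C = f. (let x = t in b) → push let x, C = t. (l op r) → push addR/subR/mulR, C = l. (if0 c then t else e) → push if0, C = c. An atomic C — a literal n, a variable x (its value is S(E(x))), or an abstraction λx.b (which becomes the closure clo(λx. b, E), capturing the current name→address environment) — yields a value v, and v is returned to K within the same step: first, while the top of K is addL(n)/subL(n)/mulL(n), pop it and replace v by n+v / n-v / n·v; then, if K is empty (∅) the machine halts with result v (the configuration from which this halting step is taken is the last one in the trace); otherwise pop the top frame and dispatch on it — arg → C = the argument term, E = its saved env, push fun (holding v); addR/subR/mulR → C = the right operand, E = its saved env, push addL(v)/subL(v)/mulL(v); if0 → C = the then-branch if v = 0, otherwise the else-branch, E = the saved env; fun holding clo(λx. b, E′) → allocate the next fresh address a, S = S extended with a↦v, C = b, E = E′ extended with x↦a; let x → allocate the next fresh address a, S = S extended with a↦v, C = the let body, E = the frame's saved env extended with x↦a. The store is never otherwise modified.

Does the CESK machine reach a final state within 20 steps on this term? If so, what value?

t=0: <C=(5 - ((λx. (x x)) (λx. (x x)))), E=∅, S=∅, K=∅>
t=1: <C=5, E=∅, S=∅, K=[subR]>
t=2: <C=((λx. (x x)) (λx. (x x))), E=∅, S=∅, K=[subL(5)]>
t=3: <C=(λx. (x x)), E=∅, S=∅, K=[arg :: subL(5)]>
t=4: <C=(λx. (x x)), E=∅, S=∅, K=[fun :: subL(5)]>
t=5: <C=(x x), E={x↦0}, S={0↦clo(λx. (x x), ∅)}, K=[subL(5)]>
t=6: <C=x, E={x↦0}, S={0↦clo(λx. (x x), ∅)}, K=[arg :: subL(5)]>
t=7: <C=x, E={x↦0}, S={0↦clo(λx. (x x), ∅)}, K=[fun :: subL(5)]>
t=8: <C=(x x), E={x↦1}, S={0↦clo(λx. (x x), ∅), 1↦clo(λx. (x x), ∅)}, K=[subL(5)]>
t=9: <C=x, E={x↦1}, S={0↦clo(λx. (x x), ∅), 1↦clo(λx. (x x), ∅)}, K=[arg :: subL(5)]>
t=10: <C=x, E={x↦1}, S={0↦clo(λx. (x x), ∅), 1↦clo(λx. (x x), ∅)}, K=[fun :: subL(5)]>
t=11: <C=(x x), E={x↦2}, S={0↦clo(λx. (x x), ∅), 1↦clo(λx. (x x), ∅), 2↦clo(λx. (x x), ∅)}, K=[subL(5)]>
t=12: <C=x, E={x↦2}, S={0↦clo(λx. (x x), ∅), 1↦clo(λx. (x x), ∅), 2↦clo(λx. (x x), ∅)}, K=[arg :: subL(5)]>
t=13: <C=x, E={x↦2}, S={0↦clo(λx. (x x), ∅), 1↦clo(λx. (x x), ∅), 2↦clo(λx. (x x), ∅)}, K=[fun :: subL(5)]>
t=14: <C=(x x), E={x↦3}, S={0↦clo(λx. (x x), ∅), 1↦clo(λx. (x x), ∅), 2↦clo(λx. (x x), ∅), 3↦clo(λx. (x x), ∅)}, K=[subL(5)]>
t=15: <C=x, E={x↦3}, S={0↦clo(λx. (x x), ∅), 1↦clo(λx. (x x), ∅), 2↦clo(λx. (x x), ∅), 3↦clo(λx. (x x), ∅)}, K=[arg :: subL(5)]>
t=16: <C=x, E={x↦3}, S={0↦clo(λx. (x x), ∅), 1↦clo(λx. (x x), ∅), 2↦clo(λx. (x x), ∅), 3↦clo(λx. (x x), ∅)}, K=[fun :: subL(5)]>
t=17: <C=(x x), E={x↦4}, S={0↦clo(λx. (x x), ∅), 1↦clo(λx. (x x), ∅), 2↦clo(λx. (x x), ∅), 3↦clo(λx. (x x), ∅), 4↦clo(λx. (x x), ∅)}, K=[subL(5)]>
t=18: <C=x, E={x↦4}, S={0↦clo(λx. (x x), ∅), 1↦clo(λx. (x x), ∅), 2↦clo(λx. (x x), ∅), 3↦clo(λx. (x x), ∅), 4↦clo(λx. (x x), ∅)}, K=[arg :: subL(5)]>
t=19: <C=x, E={x↦4}, S={0↦clo(λx. (x x), ∅), 1↦clo(λx. (x x), ∅), 2↦clo(λx. (x x), ∅), 3↦clo(λx. (x x), ∅), 4↦clo(λx. (x x), ∅)}, K=[fun :: subL(5)]>
t=20: <C=(x x), E={x↦5}, S={0↦clo(λx. (x x), ∅), 1↦clo(λx. (x x), ∅), 2↦clo(λx. (x x), ∅), 3↦clo(λx. (x x), ∅), 4↦clo(λx. (x x), ∅), 5↦clo(λx. (x x), ∅)}, K=[subL(5)]>
→ 20 transitions taken and the configuration is still not final: no result within 20 steps

Answer: DIVERGES (no final state within 20 steps)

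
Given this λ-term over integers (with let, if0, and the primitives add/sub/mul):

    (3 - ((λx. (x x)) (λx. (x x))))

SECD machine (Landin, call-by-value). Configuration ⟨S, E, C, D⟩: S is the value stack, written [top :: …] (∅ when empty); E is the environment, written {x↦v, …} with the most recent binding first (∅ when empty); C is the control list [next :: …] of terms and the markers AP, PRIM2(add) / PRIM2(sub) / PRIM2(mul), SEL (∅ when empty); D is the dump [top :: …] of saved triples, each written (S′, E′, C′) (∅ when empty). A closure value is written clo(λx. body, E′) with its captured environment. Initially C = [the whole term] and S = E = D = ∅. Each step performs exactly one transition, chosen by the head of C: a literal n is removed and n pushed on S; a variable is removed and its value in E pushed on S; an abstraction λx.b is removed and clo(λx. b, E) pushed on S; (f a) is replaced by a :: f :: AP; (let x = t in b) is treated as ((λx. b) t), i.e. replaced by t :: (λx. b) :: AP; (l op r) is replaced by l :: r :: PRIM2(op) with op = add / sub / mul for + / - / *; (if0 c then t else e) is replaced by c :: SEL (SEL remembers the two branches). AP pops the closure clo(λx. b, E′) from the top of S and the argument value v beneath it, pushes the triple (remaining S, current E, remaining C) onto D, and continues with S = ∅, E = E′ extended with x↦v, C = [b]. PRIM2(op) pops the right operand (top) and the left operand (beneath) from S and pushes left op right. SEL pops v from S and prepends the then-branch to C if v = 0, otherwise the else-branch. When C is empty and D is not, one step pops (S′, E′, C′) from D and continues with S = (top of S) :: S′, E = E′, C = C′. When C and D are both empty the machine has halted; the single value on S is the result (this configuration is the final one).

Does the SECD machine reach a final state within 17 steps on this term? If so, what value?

step 0: <S=∅, E=∅, C=[(3 - ((λx. (x x)) (λx. (x x))))], D=∅>
step 1: <S=∅, E=∅, C=[3 :: ((λx. (x x)) (λx. (x x))) :: PRIM2(sub)], D=∅>
step 2: <S=[3], E=∅, C=[((λx. (x x)) (λx. (x x))) :: PRIM2(sub)], D=∅>
step 3: <S=[3], E=∅, C=[(λx. (x x)) :: (λx. (x x)) :: AP :: PRIM2(sub)], D=∅>
step 4: <S=[clo(λx. (x x), ∅) :: 3], E=∅, C=[(λx. (x x)) :: AP :: PRIM2(sub)], D=∅>
step 5: <S=[clo(λx. (x x), ∅) :: clo(λx. (x x), ∅) :: 3], E=∅, C=[AP :: PRIM2(sub)], D=∅>
step 6: <S=∅, E={x↦clo(λx. (x x), ∅)}, C=[(x x)], D=[([3], ∅, [PRIM2(sub)])]>
step 7: <S=∅, E={x↦clo(λx. (x x), ∅)}, C=[x :: x :: AP], D=[([3], ∅, [PRIM2(sub)])]>
step 8: <S=[clo(λx. (x x), ∅)], E={x↦clo(λx. (x x), ∅)}, C=[x :: AP], D=[([3], ∅, [PRIM2(sub)])]>
step 9: <S=[clo(λx. (x x), ∅) :: clo(λx. (x x), ∅)], E={x↦clo(λx. (x x), ∅)}, C=[AP], D=[([3], ∅, [PRIM2(sub)])]>
step 10: <S=∅, E={x↦clo(λx. (x x), ∅)}, C=[(x x)], D=[(∅, {x↦clo(λx. (x x), ∅)}, ∅) :: ([3], ∅, [PRIM2(sub)])]>
step 11: <S=∅, E={x↦clo(λx. (x x), ∅)}, C=[x :: x :: AP], D=[(∅, {x↦clo(λx. (x x), ∅)}, ∅) :: ([3], ∅, [PRIM2(sub)])]>
step 12: <S=[clo(λx. (x x), ∅)], E={x↦clo(λx. (x x), ∅)}, C=[x :: AP], D=[(∅, {x↦clo(λx. (x x), ∅)}, ∅) :: ([3], ∅, [PRIM2(sub)])]>
step 13: <S=[clo(λx. (x x), ∅) :: clo(λx. (x x), ∅)], E={x↦clo(λx. (x x), ∅)}, C=[AP], D=[(∅, {x↦clo(λx. (x x), ∅)}, ∅) :: ([3], ∅, [PRIM2(sub)])]>
step 14: <S=∅, E={x↦clo(λx. (x x), ∅)}, C=[(x x)], D=[(∅, {x↦clo(λx. (x x), ∅)}, ∅) :: (∅, {x↦clo(λx. (x x), ∅)}, ∅) :: ([3], ∅, [PRIM2(sub)])]>
step 15: <S=∅, E={x↦clo(λx. (x x), ∅)}, C=[x :: x :: AP], D=[(∅, {x↦clo(λx. (x x), ∅)}, ∅) :: (∅, {x↦clo(λx. (x x), ∅)}, ∅) :: ([3], ∅, [PRIM2(sub)])]>
step 16: <S=[clo(λx. (x x), ∅)], E={x↦clo(λx. (x x), ∅)}, C=[x :: AP], D=[(∅, {x↦clo(λx. (x x), ∅)}, ∅) :: (∅, {x↦clo(λx. (x x), ∅)}, ∅) :: ([3], ∅, [PRIM2(sub)])]>
step 17: <S=[clo(λx. (x x), ∅) :: clo(λx. (x x), ∅)], E={x↦clo(λx. (x x), ∅)}, C=[AP], D=[(∅, {x↦clo(λx. (x x), ∅)}, ∅) :: (∅, {x↦clo(λx. (x x), ∅)}, ∅) :: ([3], ∅, [PRIM2(sub)])]>
→ 17 transitions taken and the configuration is still not final: no result within 17 steps

Answer: DIVERGES (no final state within 17 steps)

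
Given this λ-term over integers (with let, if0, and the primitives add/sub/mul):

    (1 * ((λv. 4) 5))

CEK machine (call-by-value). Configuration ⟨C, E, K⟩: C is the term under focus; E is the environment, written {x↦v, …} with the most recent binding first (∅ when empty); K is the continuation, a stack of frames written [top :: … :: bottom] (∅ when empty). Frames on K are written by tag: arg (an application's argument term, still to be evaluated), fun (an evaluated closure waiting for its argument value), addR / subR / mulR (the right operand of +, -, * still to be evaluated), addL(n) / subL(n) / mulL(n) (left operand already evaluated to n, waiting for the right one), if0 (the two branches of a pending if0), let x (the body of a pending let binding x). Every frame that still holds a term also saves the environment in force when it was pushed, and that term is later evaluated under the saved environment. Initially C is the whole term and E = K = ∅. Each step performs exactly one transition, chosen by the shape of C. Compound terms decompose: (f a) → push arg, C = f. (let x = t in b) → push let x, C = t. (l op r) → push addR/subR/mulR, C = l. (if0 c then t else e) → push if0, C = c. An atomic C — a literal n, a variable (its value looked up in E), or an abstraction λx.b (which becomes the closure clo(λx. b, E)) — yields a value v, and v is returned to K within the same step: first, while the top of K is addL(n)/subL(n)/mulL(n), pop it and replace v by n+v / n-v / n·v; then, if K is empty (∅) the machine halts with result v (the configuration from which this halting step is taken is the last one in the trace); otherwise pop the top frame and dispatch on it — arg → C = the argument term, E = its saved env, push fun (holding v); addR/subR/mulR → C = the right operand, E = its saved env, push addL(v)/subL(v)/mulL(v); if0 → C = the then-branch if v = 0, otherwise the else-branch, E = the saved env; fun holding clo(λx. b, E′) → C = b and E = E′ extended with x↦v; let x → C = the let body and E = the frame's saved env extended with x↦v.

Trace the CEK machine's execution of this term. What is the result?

step 0: [C=(1 * ((λv. 4) 5)) | E=∅ | K=∅]
step 1: [C=1 | E=∅ | K=[mulR]]
step 2: [C=((λv. 4) 5) | E=∅ | K=[mulL(1)]]
step 3: [C=(λv. 4) | E=∅ | K=[arg :: mulL(1)]]
step 4: [C=5 | E=∅ | K=[fun :: mulL(1)]]
step 5: [C=4 | E={v↦5} | K=[mulL(1)]]
→ final value 4

Answer: 4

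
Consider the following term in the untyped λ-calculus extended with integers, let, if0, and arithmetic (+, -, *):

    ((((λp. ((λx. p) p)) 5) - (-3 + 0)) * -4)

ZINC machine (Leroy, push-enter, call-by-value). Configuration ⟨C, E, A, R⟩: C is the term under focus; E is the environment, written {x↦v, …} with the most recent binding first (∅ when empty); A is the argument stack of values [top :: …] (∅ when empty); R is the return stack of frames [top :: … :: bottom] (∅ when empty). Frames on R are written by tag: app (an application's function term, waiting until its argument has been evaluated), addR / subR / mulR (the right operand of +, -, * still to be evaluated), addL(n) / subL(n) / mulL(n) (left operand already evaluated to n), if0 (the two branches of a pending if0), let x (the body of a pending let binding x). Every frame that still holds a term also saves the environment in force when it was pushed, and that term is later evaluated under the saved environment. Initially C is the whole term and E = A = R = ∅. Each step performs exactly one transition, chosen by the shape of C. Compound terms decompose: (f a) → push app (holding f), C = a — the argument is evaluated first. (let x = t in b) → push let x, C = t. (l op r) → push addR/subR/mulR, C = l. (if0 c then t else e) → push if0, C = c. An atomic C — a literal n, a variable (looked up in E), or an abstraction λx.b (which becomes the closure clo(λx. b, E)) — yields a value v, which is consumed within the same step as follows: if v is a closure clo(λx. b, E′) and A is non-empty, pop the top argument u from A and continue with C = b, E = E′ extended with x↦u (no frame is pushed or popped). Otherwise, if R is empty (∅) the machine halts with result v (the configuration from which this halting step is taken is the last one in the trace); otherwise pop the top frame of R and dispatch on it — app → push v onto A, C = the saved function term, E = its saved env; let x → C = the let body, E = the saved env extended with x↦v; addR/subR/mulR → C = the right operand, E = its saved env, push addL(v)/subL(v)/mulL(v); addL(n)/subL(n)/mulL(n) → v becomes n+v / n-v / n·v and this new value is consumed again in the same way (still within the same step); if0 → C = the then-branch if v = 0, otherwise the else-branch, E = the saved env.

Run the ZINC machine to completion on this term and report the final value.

t=0: ⟨C=((((λp. ((λx. p) p)) 5) - (-3 + 0)) * -4); E=∅; A=∅; R=∅⟩
t=1: ⟨C=(((λp. ((λx. p) p)) 5) - (-3 + 0)); E=∅; A=∅; R=[mulR]⟩
t=2: ⟨C=((λp. ((λx. p) p)) 5); E=∅; A=∅; R=[subR :: mulR]⟩
t=3: ⟨C=5; E=∅; A=∅; R=[app :: subR :: mulR]⟩
t=4: ⟨C=(λp. ((λx. p) p)); E=∅; A=[5]; R=[subR :: mulR]⟩
t=5: ⟨C=((λx. p) p); E={p↦5}; A=∅; R=[subR :: mulR]⟩
t=6: ⟨C=p; E={p↦5}; A=∅; R=[app :: subR :: mulR]⟩
t=7: ⟨C=(λx. p); E={p↦5}; A=[5]; R=[subR :: mulR]⟩
t=8: ⟨C=p; E={x↦5, p↦5}; A=∅; R=[subR :: mulR]⟩
t=9: ⟨C=(-3 + 0); E=∅; A=∅; R=[subL(5) :: mulR]⟩
t=10: ⟨C=-3; E=∅; A=∅; R=[addR :: subL(5) :: mulR]⟩
t=11: ⟨C=0; E=∅; A=∅; R=[addL(-3) :: subL(5) :: mulR]⟩
t=12: ⟨C=-4; E=∅; A=∅; R=[mulL(8)]⟩
→ final value -32

Answer: -32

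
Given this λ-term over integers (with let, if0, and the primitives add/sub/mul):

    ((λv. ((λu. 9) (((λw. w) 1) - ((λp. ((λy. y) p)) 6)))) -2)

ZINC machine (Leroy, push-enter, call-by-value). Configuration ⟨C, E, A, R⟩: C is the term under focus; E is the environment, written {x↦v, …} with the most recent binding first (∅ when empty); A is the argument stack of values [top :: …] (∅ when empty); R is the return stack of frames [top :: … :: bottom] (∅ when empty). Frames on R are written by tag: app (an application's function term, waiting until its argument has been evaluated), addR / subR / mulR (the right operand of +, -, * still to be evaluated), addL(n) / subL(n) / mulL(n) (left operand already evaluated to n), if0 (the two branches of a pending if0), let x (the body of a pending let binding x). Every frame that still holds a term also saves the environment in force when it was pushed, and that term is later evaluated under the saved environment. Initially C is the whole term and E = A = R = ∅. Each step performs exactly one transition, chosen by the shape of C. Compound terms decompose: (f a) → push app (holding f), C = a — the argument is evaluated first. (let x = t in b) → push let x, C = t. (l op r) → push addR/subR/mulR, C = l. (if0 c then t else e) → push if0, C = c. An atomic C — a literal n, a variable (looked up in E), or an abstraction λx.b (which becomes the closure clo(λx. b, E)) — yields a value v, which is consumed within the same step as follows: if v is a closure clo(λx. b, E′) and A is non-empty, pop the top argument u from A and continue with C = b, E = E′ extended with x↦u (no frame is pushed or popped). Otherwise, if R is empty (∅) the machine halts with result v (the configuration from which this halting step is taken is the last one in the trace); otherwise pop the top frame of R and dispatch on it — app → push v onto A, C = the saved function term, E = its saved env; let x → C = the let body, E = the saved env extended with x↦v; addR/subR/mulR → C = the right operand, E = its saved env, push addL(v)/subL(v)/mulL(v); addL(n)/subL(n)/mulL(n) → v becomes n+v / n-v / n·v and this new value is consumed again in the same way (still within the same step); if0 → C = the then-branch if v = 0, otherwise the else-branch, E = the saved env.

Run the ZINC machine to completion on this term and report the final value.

Answer: 9

Derivation:
[0] ⟨C=((λv. ((λu. 9) (((λw. w) 1) - ((λp. ((λy. y) p)) 6)))) -2); E=∅; A=∅; R=∅⟩
[1] ⟨C=-2; E=∅; A=∅; R=[app]⟩
[2] ⟨C=(λv. ((λu. 9) (((λw. w) 1) - ((λp. ((λy. y) p)) 6)))); E=∅; A=[-2]; R=∅⟩
[3] ⟨C=((λu. 9) (((λw. w) 1) - ((λp. ((λy. y) p)) 6))); E={v↦-2}; A=∅; R=∅⟩
[4] ⟨C=(((λw. w) 1) - ((λp. ((λy. y) p)) 6)); E={v↦-2}; A=∅; R=[app]⟩
[5] ⟨C=((λw. w) 1); E={v↦-2}; A=∅; R=[subR :: app]⟩
[6] ⟨C=1; E={v↦-2}; A=∅; R=[app :: subR :: app]⟩
[7] ⟨C=(λw. w); E={v↦-2}; A=[1]; R=[subR :: app]⟩
[8] ⟨C=w; E={w↦1, v↦-2}; A=∅; R=[subR :: app]⟩
[9] ⟨C=((λp. ((λy. y) p)) 6); E={v↦-2}; A=∅; R=[subL(1) :: app]⟩
[10] ⟨C=6; E={v↦-2}; A=∅; R=[app :: subL(1) :: app]⟩
[11] ⟨C=(λp. ((λy. y) p)); E={v↦-2}; A=[6]; R=[subL(1) :: app]⟩
[12] ⟨C=((λy. y) p); E={p↦6, v↦-2}; A=∅; R=[subL(1) :: app]⟩
[13] ⟨C=p; E={p↦6, v↦-2}; A=∅; R=[app :: subL(1) :: app]⟩
[14] ⟨C=(λy. y); E={p↦6, v↦-2}; A=[6]; R=[subL(1) :: app]⟩
[15] ⟨C=y; E={y↦6, p↦6, v↦-2}; A=∅; R=[subL(1) :: app]⟩
[16] ⟨C=(λu. 9); E={v↦-2}; A=[-5]; R=∅⟩
[17] ⟨C=9; E={u↦-5, v↦-2}; A=∅; R=∅⟩
→ final value 9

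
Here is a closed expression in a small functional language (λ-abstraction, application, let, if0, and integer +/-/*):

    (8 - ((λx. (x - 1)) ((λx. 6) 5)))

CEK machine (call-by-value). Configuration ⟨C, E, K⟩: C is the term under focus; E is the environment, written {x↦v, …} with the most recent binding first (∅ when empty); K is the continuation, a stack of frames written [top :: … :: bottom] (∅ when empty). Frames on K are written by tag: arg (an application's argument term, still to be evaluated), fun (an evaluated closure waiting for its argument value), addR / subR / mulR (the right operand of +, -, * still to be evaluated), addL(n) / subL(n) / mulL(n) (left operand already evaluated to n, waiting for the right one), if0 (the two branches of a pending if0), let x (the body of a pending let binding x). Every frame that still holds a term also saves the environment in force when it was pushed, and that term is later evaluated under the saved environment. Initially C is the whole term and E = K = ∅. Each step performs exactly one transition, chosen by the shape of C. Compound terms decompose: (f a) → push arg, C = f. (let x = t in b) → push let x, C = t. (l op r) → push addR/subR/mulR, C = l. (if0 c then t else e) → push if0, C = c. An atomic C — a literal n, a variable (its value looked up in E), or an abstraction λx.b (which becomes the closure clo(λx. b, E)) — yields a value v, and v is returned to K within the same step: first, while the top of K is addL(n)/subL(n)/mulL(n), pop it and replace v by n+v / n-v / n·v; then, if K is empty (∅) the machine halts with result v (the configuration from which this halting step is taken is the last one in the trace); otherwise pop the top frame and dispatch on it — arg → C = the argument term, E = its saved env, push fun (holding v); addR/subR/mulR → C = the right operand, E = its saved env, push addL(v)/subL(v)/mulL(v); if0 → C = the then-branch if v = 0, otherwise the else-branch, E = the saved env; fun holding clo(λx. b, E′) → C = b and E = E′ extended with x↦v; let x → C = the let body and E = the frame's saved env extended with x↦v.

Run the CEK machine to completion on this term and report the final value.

t=0: ⟨C=(8 - ((λx. (x - 1)) ((λx. 6) 5))); E=∅; K=∅⟩
t=1: ⟨C=8; E=∅; K=[subR]⟩
t=2: ⟨C=((λx. (x - 1)) ((λx. 6) 5)); E=∅; K=[subL(8)]⟩
t=3: ⟨C=(λx. (x - 1)); E=∅; K=[arg :: subL(8)]⟩
t=4: ⟨C=((λx. 6) 5); E=∅; K=[fun :: subL(8)]⟩
t=5: ⟨C=(λx. 6); E=∅; K=[arg :: fun :: subL(8)]⟩
t=6: ⟨C=5; E=∅; K=[fun :: fun :: subL(8)]⟩
t=7: ⟨C=6; E={x↦5}; K=[fun :: subL(8)]⟩
t=8: ⟨C=(x - 1); E={x↦6}; K=[subL(8)]⟩
t=9: ⟨C=x; E={x↦6}; K=[subR :: subL(8)]⟩
t=10: ⟨C=1; E={x↦6}; K=[subL(6) :: subL(8)]⟩
→ final value 3

Answer: 3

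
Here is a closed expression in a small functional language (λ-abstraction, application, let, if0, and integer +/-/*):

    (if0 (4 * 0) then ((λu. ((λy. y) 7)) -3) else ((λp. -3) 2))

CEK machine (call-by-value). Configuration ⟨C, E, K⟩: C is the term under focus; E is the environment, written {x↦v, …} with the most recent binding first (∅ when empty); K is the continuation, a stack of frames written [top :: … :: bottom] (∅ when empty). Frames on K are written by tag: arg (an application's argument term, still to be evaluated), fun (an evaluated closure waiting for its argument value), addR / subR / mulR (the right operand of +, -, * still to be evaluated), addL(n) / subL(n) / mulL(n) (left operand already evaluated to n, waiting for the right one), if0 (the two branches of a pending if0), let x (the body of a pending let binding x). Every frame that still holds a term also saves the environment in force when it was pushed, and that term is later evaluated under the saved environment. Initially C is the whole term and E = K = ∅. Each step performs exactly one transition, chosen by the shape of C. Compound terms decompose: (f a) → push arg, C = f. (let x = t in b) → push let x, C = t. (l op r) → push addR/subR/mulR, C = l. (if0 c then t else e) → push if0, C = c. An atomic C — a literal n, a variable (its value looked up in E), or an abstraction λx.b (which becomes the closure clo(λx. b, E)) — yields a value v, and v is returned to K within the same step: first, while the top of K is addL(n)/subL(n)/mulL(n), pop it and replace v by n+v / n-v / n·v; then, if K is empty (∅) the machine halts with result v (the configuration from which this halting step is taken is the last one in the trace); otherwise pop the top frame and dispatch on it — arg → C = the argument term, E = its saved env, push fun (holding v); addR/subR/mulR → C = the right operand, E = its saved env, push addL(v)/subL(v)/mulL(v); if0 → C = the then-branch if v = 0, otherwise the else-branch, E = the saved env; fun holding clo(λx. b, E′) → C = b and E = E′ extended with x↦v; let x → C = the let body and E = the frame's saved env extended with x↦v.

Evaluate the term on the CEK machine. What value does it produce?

step 0: <C=(if0 (4 * 0) then ((λu. ((λy. y) 7)) -3) else ((λp. -3) 2)), E=∅, K=∅>
step 1: <C=(4 * 0), E=∅, K=[if0]>
step 2: <C=4, E=∅, K=[mulR :: if0]>
step 3: <C=0, E=∅, K=[mulL(4) :: if0]>
step 4: <C=((λu. ((λy. y) 7)) -3), E=∅, K=∅>
step 5: <C=(λu. ((λy. y) 7)), E=∅, K=[arg]>
step 6: <C=-3, E=∅, K=[fun]>
step 7: <C=((λy. y) 7), E={u↦-3}, K=∅>
step 8: <C=(λy. y), E={u↦-3}, K=[arg]>
step 9: <C=7, E={u↦-3}, K=[fun]>
step 10: <C=y, E={y↦7, u↦-3}, K=∅>
→ final value 7

Answer: 7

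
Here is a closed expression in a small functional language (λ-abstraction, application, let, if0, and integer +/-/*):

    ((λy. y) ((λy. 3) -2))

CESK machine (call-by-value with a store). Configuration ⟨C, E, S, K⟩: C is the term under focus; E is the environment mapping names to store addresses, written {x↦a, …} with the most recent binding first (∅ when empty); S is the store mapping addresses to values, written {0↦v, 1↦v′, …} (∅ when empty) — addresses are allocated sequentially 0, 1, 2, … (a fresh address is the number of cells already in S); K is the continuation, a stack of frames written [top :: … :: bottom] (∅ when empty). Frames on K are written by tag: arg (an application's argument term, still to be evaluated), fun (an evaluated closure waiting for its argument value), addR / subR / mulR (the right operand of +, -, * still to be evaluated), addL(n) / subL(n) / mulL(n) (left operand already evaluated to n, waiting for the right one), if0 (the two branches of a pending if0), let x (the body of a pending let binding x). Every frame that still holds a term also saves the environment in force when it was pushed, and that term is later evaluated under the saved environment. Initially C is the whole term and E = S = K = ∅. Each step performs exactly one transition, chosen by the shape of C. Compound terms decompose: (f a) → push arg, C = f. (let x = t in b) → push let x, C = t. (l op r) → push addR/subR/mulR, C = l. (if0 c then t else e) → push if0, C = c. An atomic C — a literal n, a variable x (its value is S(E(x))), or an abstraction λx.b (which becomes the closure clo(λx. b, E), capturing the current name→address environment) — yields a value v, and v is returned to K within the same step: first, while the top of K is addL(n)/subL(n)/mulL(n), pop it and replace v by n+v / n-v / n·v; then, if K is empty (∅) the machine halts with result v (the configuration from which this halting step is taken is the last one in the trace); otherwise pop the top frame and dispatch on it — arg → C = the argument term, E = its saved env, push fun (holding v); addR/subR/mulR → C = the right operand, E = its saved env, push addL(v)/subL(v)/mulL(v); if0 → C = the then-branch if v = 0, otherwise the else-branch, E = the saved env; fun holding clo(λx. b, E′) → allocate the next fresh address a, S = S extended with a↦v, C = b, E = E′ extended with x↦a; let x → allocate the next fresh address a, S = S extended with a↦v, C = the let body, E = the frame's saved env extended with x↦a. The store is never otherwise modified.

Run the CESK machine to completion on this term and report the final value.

step 0: [C=((λy. y) ((λy. 3) -2)) | E=∅ | S=∅ | K=∅]
step 1: [C=(λy. y) | E=∅ | S=∅ | K=[arg]]
step 2: [C=((λy. 3) -2) | E=∅ | S=∅ | K=[fun]]
step 3: [C=(λy. 3) | E=∅ | S=∅ | K=[arg :: fun]]
step 4: [C=-2 | E=∅ | S=∅ | K=[fun :: fun]]
step 5: [C=3 | E={y↦0} | S={0↦-2} | K=[fun]]
step 6: [C=y | E={y↦1} | S={0↦-2, 1↦3} | K=∅]
→ final value 3

Answer: 3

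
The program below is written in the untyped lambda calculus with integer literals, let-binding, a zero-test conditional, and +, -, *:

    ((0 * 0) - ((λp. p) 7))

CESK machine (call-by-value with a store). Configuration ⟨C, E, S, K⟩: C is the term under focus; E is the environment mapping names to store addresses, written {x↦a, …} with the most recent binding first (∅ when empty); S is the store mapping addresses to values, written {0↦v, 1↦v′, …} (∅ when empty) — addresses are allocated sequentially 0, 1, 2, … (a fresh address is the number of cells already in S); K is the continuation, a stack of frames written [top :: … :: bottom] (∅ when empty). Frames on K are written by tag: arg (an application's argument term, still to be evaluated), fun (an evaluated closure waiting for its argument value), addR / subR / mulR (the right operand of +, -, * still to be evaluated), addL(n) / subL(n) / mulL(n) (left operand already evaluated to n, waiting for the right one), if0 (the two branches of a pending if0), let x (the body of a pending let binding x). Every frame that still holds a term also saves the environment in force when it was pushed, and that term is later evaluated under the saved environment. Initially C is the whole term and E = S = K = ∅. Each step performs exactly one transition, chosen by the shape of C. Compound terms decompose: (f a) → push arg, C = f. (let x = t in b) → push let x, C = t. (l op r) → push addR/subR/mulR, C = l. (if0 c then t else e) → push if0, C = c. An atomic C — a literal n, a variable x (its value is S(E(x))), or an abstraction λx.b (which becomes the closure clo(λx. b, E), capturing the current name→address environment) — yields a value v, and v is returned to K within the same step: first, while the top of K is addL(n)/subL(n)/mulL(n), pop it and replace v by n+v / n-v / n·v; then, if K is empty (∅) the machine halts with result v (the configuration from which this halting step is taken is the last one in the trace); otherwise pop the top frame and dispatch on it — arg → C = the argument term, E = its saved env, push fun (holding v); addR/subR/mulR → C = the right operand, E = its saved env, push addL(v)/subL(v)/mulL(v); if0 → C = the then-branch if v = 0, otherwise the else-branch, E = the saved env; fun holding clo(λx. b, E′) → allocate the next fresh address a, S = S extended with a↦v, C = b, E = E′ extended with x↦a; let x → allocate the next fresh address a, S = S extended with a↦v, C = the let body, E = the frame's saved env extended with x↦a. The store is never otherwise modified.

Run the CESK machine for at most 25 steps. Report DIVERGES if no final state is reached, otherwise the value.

Answer: -7

Machine steps:
[0] [C=((0 * 0) - ((λp. p) 7)) | E=∅ | S=∅ | K=∅]
[1] [C=(0 * 0) | E=∅ | S=∅ | K=[subR]]
[2] [C=0 | E=∅ | S=∅ | K=[mulR :: subR]]
[3] [C=0 | E=∅ | S=∅ | K=[mulL(0) :: subR]]
[4] [C=((λp. p) 7) | E=∅ | S=∅ | K=[subL(0)]]
[5] [C=(λp. p) | E=∅ | S=∅ | K=[arg :: subL(0)]]
[6] [C=7 | E=∅ | S=∅ | K=[fun :: subL(0)]]
[7] [C=p | E={p↦0} | S={0↦7} | K=[subL(0)]]
→ final value -7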